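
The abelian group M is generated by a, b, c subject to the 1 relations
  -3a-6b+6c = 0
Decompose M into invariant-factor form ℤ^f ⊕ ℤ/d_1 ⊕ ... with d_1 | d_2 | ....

Answer: M ≅ ℤ^2 ⊕ ℤ/3

Derivation:
rank_ℚ(R)=1; free=3−1=2
SNF(R) diag = [3] → torsion [3]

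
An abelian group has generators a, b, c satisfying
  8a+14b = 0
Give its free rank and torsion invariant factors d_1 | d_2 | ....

Answer: M ≅ ℤ^2 ⊕ ℤ/2

Derivation:
rank_ℚ(R)=1; free=3−1=2
SNF(R) diag = [2] → torsion [2]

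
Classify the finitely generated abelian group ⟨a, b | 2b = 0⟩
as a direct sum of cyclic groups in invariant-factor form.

rank_ℚ(R)=1; free=2−1=1
SNF(R) diag = [2] → torsion [2]

Answer: M ≅ ℤ^1 ⊕ ℤ/2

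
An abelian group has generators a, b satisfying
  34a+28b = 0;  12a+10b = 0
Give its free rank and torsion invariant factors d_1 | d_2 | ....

rank_ℚ(R)=2; free=2−2=0
SNF(R) diag = [2, 2] → torsion [2, 2]

Answer: M ≅ ℤ/2 ⊕ ℤ/2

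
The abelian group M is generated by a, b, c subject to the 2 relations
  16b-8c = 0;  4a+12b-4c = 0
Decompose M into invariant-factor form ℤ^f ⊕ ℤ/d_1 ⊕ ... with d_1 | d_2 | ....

Answer: M ≅ ℤ^1 ⊕ ℤ/4 ⊕ ℤ/8

Derivation:
rank_ℚ(R)=2; free=3−2=1
SNF(R) diag = [4, 8] → torsion [4, 8]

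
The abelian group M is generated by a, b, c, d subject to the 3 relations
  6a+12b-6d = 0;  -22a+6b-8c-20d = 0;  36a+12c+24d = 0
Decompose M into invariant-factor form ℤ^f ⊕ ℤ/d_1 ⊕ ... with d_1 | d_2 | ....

Answer: M ≅ ℤ^1 ⊕ ℤ/2 ⊕ ℤ/6 ⊕ ℤ/12

Derivation:
rank_ℚ(R)=3; free=4−3=1
SNF(R) diag = [2, 6, 12] → torsion [2, 6, 12]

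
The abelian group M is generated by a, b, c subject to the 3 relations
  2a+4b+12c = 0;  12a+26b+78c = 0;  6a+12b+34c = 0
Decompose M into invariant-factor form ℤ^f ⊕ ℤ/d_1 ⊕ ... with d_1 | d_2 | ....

Answer: M ≅ ℤ/2 ⊕ ℤ/2 ⊕ ℤ/2

Derivation:
rank_ℚ(R)=3; free=3−3=0
SNF(R) diag = [2, 2, 2] → torsion [2, 2, 2]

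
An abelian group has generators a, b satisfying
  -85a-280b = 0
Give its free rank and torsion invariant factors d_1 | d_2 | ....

Answer: M ≅ ℤ^1 ⊕ ℤ/5

Derivation:
rank_ℚ(R)=1; free=2−1=1
SNF(R) diag = [5] → torsion [5]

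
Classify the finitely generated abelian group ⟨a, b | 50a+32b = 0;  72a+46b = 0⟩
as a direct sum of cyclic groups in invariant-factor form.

Answer: M ≅ ℤ/2 ⊕ ℤ/2

Derivation:
rank_ℚ(R)=2; free=2−2=0
SNF(R) diag = [2, 2] → torsion [2, 2]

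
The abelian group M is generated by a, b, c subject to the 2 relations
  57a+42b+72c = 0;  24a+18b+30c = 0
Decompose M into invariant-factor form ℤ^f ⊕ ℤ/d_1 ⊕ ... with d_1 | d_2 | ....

rank_ℚ(R)=2; free=3−2=1
SNF(R) diag = [3, 6] → torsion [3, 6]

Answer: M ≅ ℤ^1 ⊕ ℤ/3 ⊕ ℤ/6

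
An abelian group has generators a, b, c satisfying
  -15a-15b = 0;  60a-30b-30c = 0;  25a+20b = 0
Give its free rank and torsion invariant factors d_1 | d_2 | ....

rank_ℚ(R)=3; free=3−3=0
SNF(R) diag = [5, 15, 30] → torsion [5, 15, 30]

Answer: M ≅ ℤ/5 ⊕ ℤ/15 ⊕ ℤ/30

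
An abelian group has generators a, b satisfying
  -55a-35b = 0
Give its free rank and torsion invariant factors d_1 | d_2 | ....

rank_ℚ(R)=1; free=2−1=1
SNF(R) diag = [5] → torsion [5]

Answer: M ≅ ℤ^1 ⊕ ℤ/5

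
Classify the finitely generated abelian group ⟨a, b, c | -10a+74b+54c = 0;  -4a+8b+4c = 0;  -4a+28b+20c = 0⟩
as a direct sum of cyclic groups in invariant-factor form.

Answer: M ≅ ℤ/2 ⊕ ℤ/4 ⊕ ℤ/8

Derivation:
rank_ℚ(R)=3; free=3−3=0
SNF(R) diag = [2, 4, 8] → torsion [2, 4, 8]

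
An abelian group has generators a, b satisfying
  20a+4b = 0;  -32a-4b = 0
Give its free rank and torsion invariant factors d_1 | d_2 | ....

rank_ℚ(R)=2; free=2−2=0
SNF(R) diag = [4, 12] → torsion [4, 12]

Answer: M ≅ ℤ/4 ⊕ ℤ/12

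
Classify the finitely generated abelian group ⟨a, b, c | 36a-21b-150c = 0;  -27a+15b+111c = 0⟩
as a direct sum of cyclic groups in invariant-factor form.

Answer: M ≅ ℤ^1 ⊕ ℤ/3 ⊕ ℤ/9

Derivation:
rank_ℚ(R)=2; free=3−2=1
SNF(R) diag = [3, 9] → torsion [3, 9]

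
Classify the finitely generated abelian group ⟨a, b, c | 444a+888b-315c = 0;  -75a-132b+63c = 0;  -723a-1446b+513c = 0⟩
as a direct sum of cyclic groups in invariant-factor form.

Answer: M ≅ ℤ/3 ⊕ ℤ/9 ⊕ ℤ/18

Derivation:
rank_ℚ(R)=3; free=3−3=0
SNF(R) diag = [3, 9, 18] → torsion [3, 9, 18]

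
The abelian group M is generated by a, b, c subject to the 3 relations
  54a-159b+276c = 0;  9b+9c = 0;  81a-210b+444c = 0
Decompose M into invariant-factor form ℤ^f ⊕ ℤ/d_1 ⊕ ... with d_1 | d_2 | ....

rank_ℚ(R)=3; free=3−3=0
SNF(R) diag = [3, 9, 27] → torsion [3, 9, 27]

Answer: M ≅ ℤ/3 ⊕ ℤ/9 ⊕ ℤ/27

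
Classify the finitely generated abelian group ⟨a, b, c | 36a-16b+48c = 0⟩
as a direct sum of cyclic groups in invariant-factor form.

rank_ℚ(R)=1; free=3−1=2
SNF(R) diag = [4] → torsion [4]

Answer: M ≅ ℤ^2 ⊕ ℤ/4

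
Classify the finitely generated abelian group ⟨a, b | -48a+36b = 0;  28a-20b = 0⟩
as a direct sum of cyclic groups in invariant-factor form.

rank_ℚ(R)=2; free=2−2=0
SNF(R) diag = [4, 12] → torsion [4, 12]

Answer: M ≅ ℤ/4 ⊕ ℤ/12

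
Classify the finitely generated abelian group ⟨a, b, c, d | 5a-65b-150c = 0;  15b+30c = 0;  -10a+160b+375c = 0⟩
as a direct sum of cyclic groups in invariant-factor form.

Answer: M ≅ ℤ^1 ⊕ ℤ/5 ⊕ ℤ/15 ⊕ ℤ/15

Derivation:
rank_ℚ(R)=3; free=4−3=1
SNF(R) diag = [5, 15, 15] → torsion [5, 15, 15]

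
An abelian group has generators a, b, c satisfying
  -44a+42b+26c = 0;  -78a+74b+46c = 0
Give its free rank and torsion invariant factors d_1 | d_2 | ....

Answer: M ≅ ℤ^1 ⊕ ℤ/2 ⊕ ℤ/2

Derivation:
rank_ℚ(R)=2; free=3−2=1
SNF(R) diag = [2, 2] → torsion [2, 2]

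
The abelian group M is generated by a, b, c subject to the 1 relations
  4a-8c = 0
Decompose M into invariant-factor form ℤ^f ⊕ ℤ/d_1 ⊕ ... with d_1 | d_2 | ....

rank_ℚ(R)=1; free=3−1=2
SNF(R) diag = [4] → torsion [4]

Answer: M ≅ ℤ^2 ⊕ ℤ/4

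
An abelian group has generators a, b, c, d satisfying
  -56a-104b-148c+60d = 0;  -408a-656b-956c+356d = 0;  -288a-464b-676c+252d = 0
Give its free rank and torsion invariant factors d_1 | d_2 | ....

Answer: M ≅ ℤ^1 ⊕ ℤ/4 ⊕ ℤ/8 ⊕ ℤ/8

Derivation:
rank_ℚ(R)=3; free=4−3=1
SNF(R) diag = [4, 8, 8] → torsion [4, 8, 8]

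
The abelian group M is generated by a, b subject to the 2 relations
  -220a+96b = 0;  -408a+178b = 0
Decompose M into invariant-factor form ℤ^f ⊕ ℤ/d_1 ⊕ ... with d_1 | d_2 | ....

rank_ℚ(R)=2; free=2−2=0
SNF(R) diag = [2, 4] → torsion [2, 4]

Answer: M ≅ ℤ/2 ⊕ ℤ/4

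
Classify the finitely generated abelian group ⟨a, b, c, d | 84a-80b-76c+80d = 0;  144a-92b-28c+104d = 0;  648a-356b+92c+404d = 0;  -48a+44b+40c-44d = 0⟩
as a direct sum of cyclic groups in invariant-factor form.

rank_ℚ(R)=4; free=4−4=0
SNF(R) diag = [4, 12, 36, 108] → torsion [4, 12, 36, 108]

Answer: M ≅ ℤ/4 ⊕ ℤ/12 ⊕ ℤ/36 ⊕ ℤ/108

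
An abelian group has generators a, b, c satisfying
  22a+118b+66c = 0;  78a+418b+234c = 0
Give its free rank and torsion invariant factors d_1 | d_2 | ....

Answer: M ≅ ℤ^1 ⊕ ℤ/2 ⊕ ℤ/4

Derivation:
rank_ℚ(R)=2; free=3−2=1
SNF(R) diag = [2, 4] → torsion [2, 4]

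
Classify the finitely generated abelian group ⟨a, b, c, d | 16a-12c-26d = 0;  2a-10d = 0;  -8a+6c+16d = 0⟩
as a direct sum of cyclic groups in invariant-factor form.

Answer: M ≅ ℤ^1 ⊕ ℤ/2 ⊕ ℤ/6 ⊕ ℤ/6

Derivation:
rank_ℚ(R)=3; free=4−3=1
SNF(R) diag = [2, 6, 6] → torsion [2, 6, 6]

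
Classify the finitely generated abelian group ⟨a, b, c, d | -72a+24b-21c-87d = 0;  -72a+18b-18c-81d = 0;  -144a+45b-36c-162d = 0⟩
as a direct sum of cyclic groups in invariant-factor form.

rank_ℚ(R)=3; free=4−3=1
SNF(R) diag = [3, 9, 9] → torsion [3, 9, 9]

Answer: M ≅ ℤ^1 ⊕ ℤ/3 ⊕ ℤ/9 ⊕ ℤ/9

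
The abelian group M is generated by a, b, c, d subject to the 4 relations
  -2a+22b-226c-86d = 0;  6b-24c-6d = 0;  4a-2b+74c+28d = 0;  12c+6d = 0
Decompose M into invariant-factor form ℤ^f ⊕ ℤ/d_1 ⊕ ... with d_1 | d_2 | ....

Answer: M ≅ ℤ/2 ⊕ ℤ/6 ⊕ ℤ/6 ⊕ ℤ/6

Derivation:
rank_ℚ(R)=4; free=4−4=0
SNF(R) diag = [2, 6, 6, 6] → torsion [2, 6, 6, 6]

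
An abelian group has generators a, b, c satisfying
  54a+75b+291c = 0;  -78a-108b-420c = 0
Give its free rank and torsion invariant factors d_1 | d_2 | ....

rank_ℚ(R)=2; free=3−2=1
SNF(R) diag = [3, 6] → torsion [3, 6]

Answer: M ≅ ℤ^1 ⊕ ℤ/3 ⊕ ℤ/6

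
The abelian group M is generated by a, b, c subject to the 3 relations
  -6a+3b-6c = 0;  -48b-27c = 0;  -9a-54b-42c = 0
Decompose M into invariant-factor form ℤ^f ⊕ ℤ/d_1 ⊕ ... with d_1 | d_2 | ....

Answer: M ≅ ℤ/3 ⊕ ℤ/3 ⊕ ℤ/3

Derivation:
rank_ℚ(R)=3; free=3−3=0
SNF(R) diag = [3, 3, 3] → torsion [3, 3, 3]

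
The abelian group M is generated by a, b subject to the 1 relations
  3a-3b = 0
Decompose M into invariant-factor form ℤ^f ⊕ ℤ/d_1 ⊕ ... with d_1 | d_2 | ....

Answer: M ≅ ℤ^1 ⊕ ℤ/3

Derivation:
rank_ℚ(R)=1; free=2−1=1
SNF(R) diag = [3] → torsion [3]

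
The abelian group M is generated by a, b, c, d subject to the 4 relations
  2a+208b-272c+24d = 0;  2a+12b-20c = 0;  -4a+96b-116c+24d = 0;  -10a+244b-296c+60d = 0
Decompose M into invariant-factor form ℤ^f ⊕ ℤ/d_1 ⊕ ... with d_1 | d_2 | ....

Answer: M ≅ ℤ/2 ⊕ ℤ/4 ⊕ ℤ/12 ⊕ ℤ/36

Derivation:
rank_ℚ(R)=4; free=4−4=0
SNF(R) diag = [2, 4, 12, 36] → torsion [2, 4, 12, 36]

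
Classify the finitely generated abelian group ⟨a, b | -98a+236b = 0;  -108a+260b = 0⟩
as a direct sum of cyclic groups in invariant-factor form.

rank_ℚ(R)=2; free=2−2=0
SNF(R) diag = [2, 4] → torsion [2, 4]

Answer: M ≅ ℤ/2 ⊕ ℤ/4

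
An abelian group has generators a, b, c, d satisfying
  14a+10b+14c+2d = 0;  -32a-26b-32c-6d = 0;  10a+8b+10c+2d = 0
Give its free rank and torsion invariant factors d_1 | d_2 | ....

rank_ℚ(R)=3; free=4−3=1
SNF(R) diag = [2, 2, 2] → torsion [2, 2, 2]

Answer: M ≅ ℤ^1 ⊕ ℤ/2 ⊕ ℤ/2 ⊕ ℤ/2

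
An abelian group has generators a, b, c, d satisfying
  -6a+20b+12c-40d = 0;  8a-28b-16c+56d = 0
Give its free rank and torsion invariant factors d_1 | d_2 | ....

rank_ℚ(R)=2; free=4−2=2
SNF(R) diag = [2, 4] → torsion [2, 4]

Answer: M ≅ ℤ^2 ⊕ ℤ/2 ⊕ ℤ/4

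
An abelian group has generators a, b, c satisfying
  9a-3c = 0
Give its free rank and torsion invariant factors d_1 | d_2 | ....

Answer: M ≅ ℤ^2 ⊕ ℤ/3

Derivation:
rank_ℚ(R)=1; free=3−1=2
SNF(R) diag = [3] → torsion [3]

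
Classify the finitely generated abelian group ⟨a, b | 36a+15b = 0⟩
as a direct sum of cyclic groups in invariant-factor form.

Answer: M ≅ ℤ^1 ⊕ ℤ/3

Derivation:
rank_ℚ(R)=1; free=2−1=1
SNF(R) diag = [3] → torsion [3]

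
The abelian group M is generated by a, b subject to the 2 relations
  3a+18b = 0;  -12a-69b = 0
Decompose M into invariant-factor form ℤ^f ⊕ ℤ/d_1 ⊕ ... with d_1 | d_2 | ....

Answer: M ≅ ℤ/3 ⊕ ℤ/3

Derivation:
rank_ℚ(R)=2; free=2−2=0
SNF(R) diag = [3, 3] → torsion [3, 3]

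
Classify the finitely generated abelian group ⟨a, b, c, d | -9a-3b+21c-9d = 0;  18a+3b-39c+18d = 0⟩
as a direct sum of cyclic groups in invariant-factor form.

Answer: M ≅ ℤ^2 ⊕ ℤ/3 ⊕ ℤ/9

Derivation:
rank_ℚ(R)=2; free=4−2=2
SNF(R) diag = [3, 9] → torsion [3, 9]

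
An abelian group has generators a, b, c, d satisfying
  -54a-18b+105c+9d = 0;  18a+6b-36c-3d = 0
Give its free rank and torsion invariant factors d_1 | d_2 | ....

rank_ℚ(R)=2; free=4−2=2
SNF(R) diag = [3, 3] → torsion [3, 3]

Answer: M ≅ ℤ^2 ⊕ ℤ/3 ⊕ ℤ/3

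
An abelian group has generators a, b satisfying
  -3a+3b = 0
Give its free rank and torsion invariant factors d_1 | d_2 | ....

Answer: M ≅ ℤ^1 ⊕ ℤ/3

Derivation:
rank_ℚ(R)=1; free=2−1=1
SNF(R) diag = [3] → torsion [3]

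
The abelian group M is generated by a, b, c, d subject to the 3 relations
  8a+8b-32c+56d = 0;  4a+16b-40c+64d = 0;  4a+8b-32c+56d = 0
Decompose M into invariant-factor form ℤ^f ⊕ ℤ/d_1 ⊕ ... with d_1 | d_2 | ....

Answer: M ≅ ℤ^1 ⊕ ℤ/4 ⊕ ℤ/8 ⊕ ℤ/24

Derivation:
rank_ℚ(R)=3; free=4−3=1
SNF(R) diag = [4, 8, 24] → torsion [4, 8, 24]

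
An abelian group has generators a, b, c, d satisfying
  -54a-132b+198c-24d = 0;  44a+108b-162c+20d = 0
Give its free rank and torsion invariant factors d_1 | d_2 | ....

Answer: M ≅ ℤ^2 ⊕ ℤ/2 ⊕ ℤ/6

Derivation:
rank_ℚ(R)=2; free=4−2=2
SNF(R) diag = [2, 6] → torsion [2, 6]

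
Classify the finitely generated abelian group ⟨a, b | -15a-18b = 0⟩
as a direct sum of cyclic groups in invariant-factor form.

rank_ℚ(R)=1; free=2−1=1
SNF(R) diag = [3] → torsion [3]

Answer: M ≅ ℤ^1 ⊕ ℤ/3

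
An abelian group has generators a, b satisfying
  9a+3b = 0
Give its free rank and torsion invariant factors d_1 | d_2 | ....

Answer: M ≅ ℤ^1 ⊕ ℤ/3

Derivation:
rank_ℚ(R)=1; free=2−1=1
SNF(R) diag = [3] → torsion [3]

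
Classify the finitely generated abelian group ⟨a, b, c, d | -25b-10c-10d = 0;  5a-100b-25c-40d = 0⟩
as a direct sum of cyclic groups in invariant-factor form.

Answer: M ≅ ℤ^2 ⊕ ℤ/5 ⊕ ℤ/5

Derivation:
rank_ℚ(R)=2; free=4−2=2
SNF(R) diag = [5, 5] → torsion [5, 5]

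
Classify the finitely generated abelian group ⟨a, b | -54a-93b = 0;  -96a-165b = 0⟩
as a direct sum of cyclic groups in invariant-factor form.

Answer: M ≅ ℤ/3 ⊕ ℤ/6

Derivation:
rank_ℚ(R)=2; free=2−2=0
SNF(R) diag = [3, 6] → torsion [3, 6]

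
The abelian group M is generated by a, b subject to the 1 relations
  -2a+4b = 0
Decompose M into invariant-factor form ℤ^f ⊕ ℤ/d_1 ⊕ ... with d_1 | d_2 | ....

Answer: M ≅ ℤ^1 ⊕ ℤ/2

Derivation:
rank_ℚ(R)=1; free=2−1=1
SNF(R) diag = [2] → torsion [2]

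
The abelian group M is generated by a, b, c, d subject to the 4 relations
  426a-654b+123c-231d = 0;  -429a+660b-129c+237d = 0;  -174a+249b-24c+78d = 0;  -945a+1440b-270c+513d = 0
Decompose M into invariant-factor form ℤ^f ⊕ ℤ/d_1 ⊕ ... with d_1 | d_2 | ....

Answer: M ≅ ℤ/3 ⊕ ℤ/9 ⊕ ℤ/27 ⊕ ℤ/81

Derivation:
rank_ℚ(R)=4; free=4−4=0
SNF(R) diag = [3, 9, 27, 81] → torsion [3, 9, 27, 81]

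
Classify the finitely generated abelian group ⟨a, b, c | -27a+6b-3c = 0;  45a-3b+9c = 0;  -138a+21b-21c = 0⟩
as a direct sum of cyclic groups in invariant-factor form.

rank_ℚ(R)=3; free=3−3=0
SNF(R) diag = [3, 3, 3] → torsion [3, 3, 3]

Answer: M ≅ ℤ/3 ⊕ ℤ/3 ⊕ ℤ/3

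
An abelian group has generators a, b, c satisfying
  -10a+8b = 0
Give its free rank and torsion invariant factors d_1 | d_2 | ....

Answer: M ≅ ℤ^2 ⊕ ℤ/2

Derivation:
rank_ℚ(R)=1; free=3−1=2
SNF(R) diag = [2] → torsion [2]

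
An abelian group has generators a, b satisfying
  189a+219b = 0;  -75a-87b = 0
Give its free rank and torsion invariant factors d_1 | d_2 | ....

rank_ℚ(R)=2; free=2−2=0
SNF(R) diag = [3, 6] → torsion [3, 6]

Answer: M ≅ ℤ/3 ⊕ ℤ/6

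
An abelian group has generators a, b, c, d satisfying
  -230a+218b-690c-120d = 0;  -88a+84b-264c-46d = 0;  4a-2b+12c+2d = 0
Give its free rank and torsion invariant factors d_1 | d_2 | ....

Answer: M ≅ ℤ^1 ⊕ ℤ/2 ⊕ ℤ/2 ⊕ ℤ/6

Derivation:
rank_ℚ(R)=3; free=4−3=1
SNF(R) diag = [2, 2, 6] → torsion [2, 2, 6]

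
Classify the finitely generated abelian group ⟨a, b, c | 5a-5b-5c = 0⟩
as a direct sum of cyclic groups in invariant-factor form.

rank_ℚ(R)=1; free=3−1=2
SNF(R) diag = [5] → torsion [5]

Answer: M ≅ ℤ^2 ⊕ ℤ/5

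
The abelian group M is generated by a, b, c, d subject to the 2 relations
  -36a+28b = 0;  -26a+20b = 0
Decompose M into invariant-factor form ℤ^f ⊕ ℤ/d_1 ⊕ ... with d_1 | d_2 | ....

rank_ℚ(R)=2; free=4−2=2
SNF(R) diag = [2, 4] → torsion [2, 4]

Answer: M ≅ ℤ^2 ⊕ ℤ/2 ⊕ ℤ/4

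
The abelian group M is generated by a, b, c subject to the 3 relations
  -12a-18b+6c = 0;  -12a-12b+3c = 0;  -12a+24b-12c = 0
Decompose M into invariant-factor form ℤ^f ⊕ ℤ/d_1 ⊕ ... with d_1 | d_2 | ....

rank_ℚ(R)=3; free=3−3=0
SNF(R) diag = [3, 6, 12] → torsion [3, 6, 12]

Answer: M ≅ ℤ/3 ⊕ ℤ/6 ⊕ ℤ/12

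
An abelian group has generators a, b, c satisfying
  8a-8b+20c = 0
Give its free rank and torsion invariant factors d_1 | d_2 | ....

rank_ℚ(R)=1; free=3−1=2
SNF(R) diag = [4] → torsion [4]

Answer: M ≅ ℤ^2 ⊕ ℤ/4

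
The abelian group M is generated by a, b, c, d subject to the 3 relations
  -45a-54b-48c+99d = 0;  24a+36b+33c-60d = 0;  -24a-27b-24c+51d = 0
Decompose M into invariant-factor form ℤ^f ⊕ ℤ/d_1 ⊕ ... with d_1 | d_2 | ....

Answer: M ≅ ℤ^1 ⊕ ℤ/3 ⊕ ℤ/3 ⊕ ℤ/9

Derivation:
rank_ℚ(R)=3; free=4−3=1
SNF(R) diag = [3, 3, 9] → torsion [3, 3, 9]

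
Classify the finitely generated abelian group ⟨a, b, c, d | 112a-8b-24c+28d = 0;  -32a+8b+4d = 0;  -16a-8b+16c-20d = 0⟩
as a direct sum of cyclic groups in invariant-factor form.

rank_ℚ(R)=3; free=4−3=1
SNF(R) diag = [4, 8, 16] → torsion [4, 8, 16]

Answer: M ≅ ℤ^1 ⊕ ℤ/4 ⊕ ℤ/8 ⊕ ℤ/16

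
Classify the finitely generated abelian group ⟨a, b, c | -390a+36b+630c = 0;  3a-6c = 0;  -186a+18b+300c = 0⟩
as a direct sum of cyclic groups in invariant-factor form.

Answer: M ≅ ℤ/3 ⊕ ℤ/6 ⊕ ℤ/18

Derivation:
rank_ℚ(R)=3; free=3−3=0
SNF(R) diag = [3, 6, 18] → torsion [3, 6, 18]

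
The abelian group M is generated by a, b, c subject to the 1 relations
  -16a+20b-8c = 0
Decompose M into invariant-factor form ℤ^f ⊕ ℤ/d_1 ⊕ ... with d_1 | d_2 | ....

Answer: M ≅ ℤ^2 ⊕ ℤ/4

Derivation:
rank_ℚ(R)=1; free=3−1=2
SNF(R) diag = [4] → torsion [4]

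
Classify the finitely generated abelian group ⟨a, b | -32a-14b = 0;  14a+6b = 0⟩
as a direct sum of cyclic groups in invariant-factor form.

rank_ℚ(R)=2; free=2−2=0
SNF(R) diag = [2, 2] → torsion [2, 2]

Answer: M ≅ ℤ/2 ⊕ ℤ/2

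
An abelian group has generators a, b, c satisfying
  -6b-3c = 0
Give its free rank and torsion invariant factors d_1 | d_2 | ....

rank_ℚ(R)=1; free=3−1=2
SNF(R) diag = [3] → torsion [3]

Answer: M ≅ ℤ^2 ⊕ ℤ/3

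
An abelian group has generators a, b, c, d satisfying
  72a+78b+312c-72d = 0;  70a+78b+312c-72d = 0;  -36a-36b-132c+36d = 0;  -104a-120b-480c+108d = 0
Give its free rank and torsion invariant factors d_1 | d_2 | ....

rank_ℚ(R)=4; free=4−4=0
SNF(R) diag = [2, 6, 12, 36] → torsion [2, 6, 12, 36]

Answer: M ≅ ℤ/2 ⊕ ℤ/6 ⊕ ℤ/12 ⊕ ℤ/36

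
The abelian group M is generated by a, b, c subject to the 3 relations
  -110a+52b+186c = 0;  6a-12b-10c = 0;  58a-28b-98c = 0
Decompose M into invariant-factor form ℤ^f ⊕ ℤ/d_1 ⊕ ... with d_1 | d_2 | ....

Answer: M ≅ ℤ/2 ⊕ ℤ/4 ⊕ ℤ/8

Derivation:
rank_ℚ(R)=3; free=3−3=0
SNF(R) diag = [2, 4, 8] → torsion [2, 4, 8]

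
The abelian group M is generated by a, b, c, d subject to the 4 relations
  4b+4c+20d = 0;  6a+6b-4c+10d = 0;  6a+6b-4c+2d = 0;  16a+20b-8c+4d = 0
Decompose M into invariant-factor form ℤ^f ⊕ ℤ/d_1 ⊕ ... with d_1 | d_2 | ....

Answer: M ≅ ℤ/2 ⊕ ℤ/4 ⊕ ℤ/4 ⊕ ℤ/8

Derivation:
rank_ℚ(R)=4; free=4−4=0
SNF(R) diag = [2, 4, 4, 8] → torsion [2, 4, 4, 8]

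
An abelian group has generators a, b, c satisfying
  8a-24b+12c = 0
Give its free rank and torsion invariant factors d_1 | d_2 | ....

rank_ℚ(R)=1; free=3−1=2
SNF(R) diag = [4] → torsion [4]

Answer: M ≅ ℤ^2 ⊕ ℤ/4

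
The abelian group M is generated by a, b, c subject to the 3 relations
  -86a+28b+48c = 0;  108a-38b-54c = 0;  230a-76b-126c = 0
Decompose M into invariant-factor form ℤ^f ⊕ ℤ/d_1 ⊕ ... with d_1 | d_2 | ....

Answer: M ≅ ℤ/2 ⊕ ℤ/2 ⊕ ℤ/6

Derivation:
rank_ℚ(R)=3; free=3−3=0
SNF(R) diag = [2, 2, 6] → torsion [2, 2, 6]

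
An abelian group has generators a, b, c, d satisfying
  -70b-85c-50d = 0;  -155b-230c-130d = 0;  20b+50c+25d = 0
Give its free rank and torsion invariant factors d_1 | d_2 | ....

rank_ℚ(R)=3; free=4−3=1
SNF(R) diag = [5, 15, 45] → torsion [5, 15, 45]

Answer: M ≅ ℤ^1 ⊕ ℤ/5 ⊕ ℤ/15 ⊕ ℤ/45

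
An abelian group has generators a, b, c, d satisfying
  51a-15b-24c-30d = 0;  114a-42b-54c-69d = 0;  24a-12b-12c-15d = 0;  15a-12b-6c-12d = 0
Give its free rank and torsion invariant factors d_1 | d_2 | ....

Answer: M ≅ ℤ/3 ⊕ ℤ/3 ⊕ ℤ/3 ⊕ ℤ/6

Derivation:
rank_ℚ(R)=4; free=4−4=0
SNF(R) diag = [3, 3, 3, 6] → torsion [3, 3, 3, 6]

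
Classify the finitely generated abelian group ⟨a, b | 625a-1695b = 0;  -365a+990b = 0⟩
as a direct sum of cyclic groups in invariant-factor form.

rank_ℚ(R)=2; free=2−2=0
SNF(R) diag = [5, 15] → torsion [5, 15]

Answer: M ≅ ℤ/5 ⊕ ℤ/15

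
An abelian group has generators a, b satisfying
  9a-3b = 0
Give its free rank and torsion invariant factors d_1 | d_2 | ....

rank_ℚ(R)=1; free=2−1=1
SNF(R) diag = [3] → torsion [3]

Answer: M ≅ ℤ^1 ⊕ ℤ/3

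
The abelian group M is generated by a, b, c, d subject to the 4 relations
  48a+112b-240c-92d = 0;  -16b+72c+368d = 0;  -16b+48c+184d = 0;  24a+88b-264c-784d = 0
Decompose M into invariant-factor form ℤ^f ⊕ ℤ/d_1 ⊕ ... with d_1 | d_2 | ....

rank_ℚ(R)=4; free=4−4=0
SNF(R) diag = [4, 8, 24, 48] → torsion [4, 8, 24, 48]

Answer: M ≅ ℤ/4 ⊕ ℤ/8 ⊕ ℤ/24 ⊕ ℤ/48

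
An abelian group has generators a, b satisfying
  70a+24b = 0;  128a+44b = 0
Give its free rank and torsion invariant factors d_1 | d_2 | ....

Answer: M ≅ ℤ/2 ⊕ ℤ/4

Derivation:
rank_ℚ(R)=2; free=2−2=0
SNF(R) diag = [2, 4] → torsion [2, 4]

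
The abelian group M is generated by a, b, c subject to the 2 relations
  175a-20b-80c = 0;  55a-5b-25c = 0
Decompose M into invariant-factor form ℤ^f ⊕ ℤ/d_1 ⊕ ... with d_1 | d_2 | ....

Answer: M ≅ ℤ^1 ⊕ ℤ/5 ⊕ ℤ/5

Derivation:
rank_ℚ(R)=2; free=3−2=1
SNF(R) diag = [5, 5] → torsion [5, 5]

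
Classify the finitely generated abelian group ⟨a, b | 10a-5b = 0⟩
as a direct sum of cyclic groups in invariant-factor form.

rank_ℚ(R)=1; free=2−1=1
SNF(R) diag = [5] → torsion [5]

Answer: M ≅ ℤ^1 ⊕ ℤ/5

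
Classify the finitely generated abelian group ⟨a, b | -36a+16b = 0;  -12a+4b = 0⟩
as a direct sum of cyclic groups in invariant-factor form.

rank_ℚ(R)=2; free=2−2=0
SNF(R) diag = [4, 12] → torsion [4, 12]

Answer: M ≅ ℤ/4 ⊕ ℤ/12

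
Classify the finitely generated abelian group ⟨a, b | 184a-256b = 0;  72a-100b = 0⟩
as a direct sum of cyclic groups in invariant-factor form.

rank_ℚ(R)=2; free=2−2=0
SNF(R) diag = [4, 8] → torsion [4, 8]

Answer: M ≅ ℤ/4 ⊕ ℤ/8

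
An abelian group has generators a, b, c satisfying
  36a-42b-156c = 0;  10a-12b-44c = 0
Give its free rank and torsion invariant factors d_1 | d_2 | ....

Answer: M ≅ ℤ^1 ⊕ ℤ/2 ⊕ ℤ/6

Derivation:
rank_ℚ(R)=2; free=3−2=1
SNF(R) diag = [2, 6] → torsion [2, 6]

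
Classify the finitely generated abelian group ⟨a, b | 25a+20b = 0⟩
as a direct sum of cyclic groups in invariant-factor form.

rank_ℚ(R)=1; free=2−1=1
SNF(R) diag = [5] → torsion [5]

Answer: M ≅ ℤ^1 ⊕ ℤ/5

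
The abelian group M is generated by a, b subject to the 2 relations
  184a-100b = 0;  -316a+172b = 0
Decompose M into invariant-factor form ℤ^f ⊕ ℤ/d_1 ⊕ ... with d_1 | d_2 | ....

rank_ℚ(R)=2; free=2−2=0
SNF(R) diag = [4, 12] → torsion [4, 12]

Answer: M ≅ ℤ/4 ⊕ ℤ/12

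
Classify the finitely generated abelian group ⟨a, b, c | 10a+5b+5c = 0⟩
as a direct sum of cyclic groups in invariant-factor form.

rank_ℚ(R)=1; free=3−1=2
SNF(R) diag = [5] → torsion [5]

Answer: M ≅ ℤ^2 ⊕ ℤ/5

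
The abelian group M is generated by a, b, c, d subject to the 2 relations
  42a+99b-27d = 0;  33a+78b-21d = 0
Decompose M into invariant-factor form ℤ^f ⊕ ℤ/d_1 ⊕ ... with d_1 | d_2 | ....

Answer: M ≅ ℤ^2 ⊕ ℤ/3 ⊕ ℤ/3

Derivation:
rank_ℚ(R)=2; free=4−2=2
SNF(R) diag = [3, 3] → torsion [3, 3]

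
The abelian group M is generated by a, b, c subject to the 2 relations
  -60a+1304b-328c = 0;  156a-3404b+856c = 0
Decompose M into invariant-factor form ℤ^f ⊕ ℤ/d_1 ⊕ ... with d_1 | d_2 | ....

rank_ℚ(R)=2; free=3−2=1
SNF(R) diag = [4, 12] → torsion [4, 12]

Answer: M ≅ ℤ^1 ⊕ ℤ/4 ⊕ ℤ/12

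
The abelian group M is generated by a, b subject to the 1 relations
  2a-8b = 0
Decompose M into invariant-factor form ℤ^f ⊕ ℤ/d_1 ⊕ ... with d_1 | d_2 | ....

Answer: M ≅ ℤ^1 ⊕ ℤ/2

Derivation:
rank_ℚ(R)=1; free=2−1=1
SNF(R) diag = [2] → torsion [2]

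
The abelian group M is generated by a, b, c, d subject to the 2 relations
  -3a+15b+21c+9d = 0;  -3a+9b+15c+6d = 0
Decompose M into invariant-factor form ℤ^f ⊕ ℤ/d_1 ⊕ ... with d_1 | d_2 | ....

rank_ℚ(R)=2; free=4−2=2
SNF(R) diag = [3, 3] → torsion [3, 3]

Answer: M ≅ ℤ^2 ⊕ ℤ/3 ⊕ ℤ/3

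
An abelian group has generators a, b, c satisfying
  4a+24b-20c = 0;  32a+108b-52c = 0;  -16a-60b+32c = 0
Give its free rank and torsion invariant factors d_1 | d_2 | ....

rank_ℚ(R)=3; free=3−3=0
SNF(R) diag = [4, 12, 12] → torsion [4, 12, 12]

Answer: M ≅ ℤ/4 ⊕ ℤ/12 ⊕ ℤ/12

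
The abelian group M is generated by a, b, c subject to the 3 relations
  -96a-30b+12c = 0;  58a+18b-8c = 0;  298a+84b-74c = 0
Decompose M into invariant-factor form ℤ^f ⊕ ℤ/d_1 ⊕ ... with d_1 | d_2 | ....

Answer: M ≅ ℤ/2 ⊕ ℤ/6 ⊕ ℤ/18

Derivation:
rank_ℚ(R)=3; free=3−3=0
SNF(R) diag = [2, 6, 18] → torsion [2, 6, 18]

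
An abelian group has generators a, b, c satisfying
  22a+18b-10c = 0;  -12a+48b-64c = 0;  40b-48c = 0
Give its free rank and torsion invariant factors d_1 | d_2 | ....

rank_ℚ(R)=3; free=3−3=0
SNF(R) diag = [2, 4, 8] → torsion [2, 4, 8]

Answer: M ≅ ℤ/2 ⊕ ℤ/4 ⊕ ℤ/8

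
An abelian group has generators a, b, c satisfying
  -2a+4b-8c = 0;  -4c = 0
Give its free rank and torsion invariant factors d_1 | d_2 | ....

rank_ℚ(R)=2; free=3−2=1
SNF(R) diag = [2, 4] → torsion [2, 4]

Answer: M ≅ ℤ^1 ⊕ ℤ/2 ⊕ ℤ/4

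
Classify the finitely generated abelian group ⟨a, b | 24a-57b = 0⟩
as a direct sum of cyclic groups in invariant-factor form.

rank_ℚ(R)=1; free=2−1=1
SNF(R) diag = [3] → torsion [3]

Answer: M ≅ ℤ^1 ⊕ ℤ/3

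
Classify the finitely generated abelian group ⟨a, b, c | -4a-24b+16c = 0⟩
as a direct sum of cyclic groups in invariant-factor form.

rank_ℚ(R)=1; free=3−1=2
SNF(R) diag = [4] → torsion [4]

Answer: M ≅ ℤ^2 ⊕ ℤ/4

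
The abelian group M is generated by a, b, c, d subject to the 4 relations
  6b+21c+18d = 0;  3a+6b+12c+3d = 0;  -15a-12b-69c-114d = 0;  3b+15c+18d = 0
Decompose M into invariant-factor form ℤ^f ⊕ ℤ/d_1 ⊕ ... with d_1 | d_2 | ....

rank_ℚ(R)=4; free=4−4=0
SNF(R) diag = [3, 3, 9, 9] → torsion [3, 3, 9, 9]

Answer: M ≅ ℤ/3 ⊕ ℤ/3 ⊕ ℤ/9 ⊕ ℤ/9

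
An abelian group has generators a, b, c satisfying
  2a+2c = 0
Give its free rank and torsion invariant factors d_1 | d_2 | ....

Answer: M ≅ ℤ^2 ⊕ ℤ/2

Derivation:
rank_ℚ(R)=1; free=3−1=2
SNF(R) diag = [2] → torsion [2]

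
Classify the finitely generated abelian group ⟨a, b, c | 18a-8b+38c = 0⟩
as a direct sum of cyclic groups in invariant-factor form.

rank_ℚ(R)=1; free=3−1=2
SNF(R) diag = [2] → torsion [2]

Answer: M ≅ ℤ^2 ⊕ ℤ/2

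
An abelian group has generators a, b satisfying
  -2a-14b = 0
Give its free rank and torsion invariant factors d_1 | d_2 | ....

Answer: M ≅ ℤ^1 ⊕ ℤ/2

Derivation:
rank_ℚ(R)=1; free=2−1=1
SNF(R) diag = [2] → torsion [2]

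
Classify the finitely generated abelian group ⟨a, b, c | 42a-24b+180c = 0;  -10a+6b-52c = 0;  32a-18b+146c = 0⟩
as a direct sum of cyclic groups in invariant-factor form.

Answer: M ≅ ℤ/2 ⊕ ℤ/6 ⊕ ℤ/18

Derivation:
rank_ℚ(R)=3; free=3−3=0
SNF(R) diag = [2, 6, 18] → torsion [2, 6, 18]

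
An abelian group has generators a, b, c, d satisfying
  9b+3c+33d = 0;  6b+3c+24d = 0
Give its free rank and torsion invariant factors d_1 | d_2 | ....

rank_ℚ(R)=2; free=4−2=2
SNF(R) diag = [3, 3] → torsion [3, 3]

Answer: M ≅ ℤ^2 ⊕ ℤ/3 ⊕ ℤ/3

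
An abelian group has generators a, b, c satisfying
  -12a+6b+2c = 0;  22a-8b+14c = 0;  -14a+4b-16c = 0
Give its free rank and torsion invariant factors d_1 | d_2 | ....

rank_ℚ(R)=3; free=3−3=0
SNF(R) diag = [2, 2, 6] → torsion [2, 2, 6]

Answer: M ≅ ℤ/2 ⊕ ℤ/2 ⊕ ℤ/6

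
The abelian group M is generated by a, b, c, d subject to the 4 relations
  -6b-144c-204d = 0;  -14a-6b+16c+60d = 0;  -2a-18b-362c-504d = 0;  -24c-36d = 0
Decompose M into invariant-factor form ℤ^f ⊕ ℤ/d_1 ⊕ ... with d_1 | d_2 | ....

rank_ℚ(R)=4; free=4−4=0
SNF(R) diag = [2, 6, 6, 12] → torsion [2, 6, 6, 12]

Answer: M ≅ ℤ/2 ⊕ ℤ/6 ⊕ ℤ/6 ⊕ ℤ/12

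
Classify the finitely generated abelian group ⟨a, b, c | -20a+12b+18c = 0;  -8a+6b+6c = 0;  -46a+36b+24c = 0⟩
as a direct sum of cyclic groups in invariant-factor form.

rank_ℚ(R)=3; free=3−3=0
SNF(R) diag = [2, 6, 18] → torsion [2, 6, 18]

Answer: M ≅ ℤ/2 ⊕ ℤ/6 ⊕ ℤ/18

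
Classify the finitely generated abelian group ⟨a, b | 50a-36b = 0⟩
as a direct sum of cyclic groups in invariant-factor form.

Answer: M ≅ ℤ^1 ⊕ ℤ/2

Derivation:
rank_ℚ(R)=1; free=2−1=1
SNF(R) diag = [2] → torsion [2]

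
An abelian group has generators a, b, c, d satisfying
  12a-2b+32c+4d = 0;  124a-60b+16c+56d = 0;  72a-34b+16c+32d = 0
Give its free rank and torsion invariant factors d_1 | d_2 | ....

rank_ℚ(R)=3; free=4−3=1
SNF(R) diag = [2, 4, 12] → torsion [2, 4, 12]

Answer: M ≅ ℤ^1 ⊕ ℤ/2 ⊕ ℤ/4 ⊕ ℤ/12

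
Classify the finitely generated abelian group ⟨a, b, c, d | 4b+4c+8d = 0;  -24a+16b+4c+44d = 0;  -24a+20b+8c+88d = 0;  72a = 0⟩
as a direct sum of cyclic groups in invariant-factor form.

rank_ℚ(R)=4; free=4−4=0
SNF(R) diag = [4, 12, 36, 72] → torsion [4, 12, 36, 72]

Answer: M ≅ ℤ/4 ⊕ ℤ/12 ⊕ ℤ/36 ⊕ ℤ/72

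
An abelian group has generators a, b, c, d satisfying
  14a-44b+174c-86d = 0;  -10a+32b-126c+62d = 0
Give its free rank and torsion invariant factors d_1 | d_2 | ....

Answer: M ≅ ℤ^2 ⊕ ℤ/2 ⊕ ℤ/4

Derivation:
rank_ℚ(R)=2; free=4−2=2
SNF(R) diag = [2, 4] → torsion [2, 4]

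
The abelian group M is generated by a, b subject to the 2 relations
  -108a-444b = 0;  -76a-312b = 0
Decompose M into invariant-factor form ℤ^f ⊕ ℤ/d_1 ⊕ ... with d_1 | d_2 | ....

Answer: M ≅ ℤ/4 ⊕ ℤ/12

Derivation:
rank_ℚ(R)=2; free=2−2=0
SNF(R) diag = [4, 12] → torsion [4, 12]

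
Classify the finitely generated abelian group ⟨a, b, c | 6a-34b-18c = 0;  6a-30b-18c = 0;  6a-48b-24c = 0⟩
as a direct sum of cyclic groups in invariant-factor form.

rank_ℚ(R)=3; free=3−3=0
SNF(R) diag = [2, 6, 12] → torsion [2, 6, 12]

Answer: M ≅ ℤ/2 ⊕ ℤ/6 ⊕ ℤ/12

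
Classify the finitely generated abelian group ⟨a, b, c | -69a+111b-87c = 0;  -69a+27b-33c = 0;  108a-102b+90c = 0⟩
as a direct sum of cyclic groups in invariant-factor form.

Answer: M ≅ ℤ/3 ⊕ ℤ/6 ⊕ ℤ/18

Derivation:
rank_ℚ(R)=3; free=3−3=0
SNF(R) diag = [3, 6, 18] → torsion [3, 6, 18]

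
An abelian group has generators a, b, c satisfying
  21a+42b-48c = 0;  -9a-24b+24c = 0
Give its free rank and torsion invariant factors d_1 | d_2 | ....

Answer: M ≅ ℤ^1 ⊕ ℤ/3 ⊕ ℤ/6

Derivation:
rank_ℚ(R)=2; free=3−2=1
SNF(R) diag = [3, 6] → torsion [3, 6]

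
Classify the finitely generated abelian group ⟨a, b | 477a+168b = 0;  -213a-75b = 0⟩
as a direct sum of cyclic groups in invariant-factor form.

rank_ℚ(R)=2; free=2−2=0
SNF(R) diag = [3, 3] → torsion [3, 3]

Answer: M ≅ ℤ/3 ⊕ ℤ/3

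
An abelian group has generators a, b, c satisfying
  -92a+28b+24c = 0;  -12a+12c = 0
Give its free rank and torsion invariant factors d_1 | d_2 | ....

Answer: M ≅ ℤ^1 ⊕ ℤ/4 ⊕ ℤ/12

Derivation:
rank_ℚ(R)=2; free=3−2=1
SNF(R) diag = [4, 12] → torsion [4, 12]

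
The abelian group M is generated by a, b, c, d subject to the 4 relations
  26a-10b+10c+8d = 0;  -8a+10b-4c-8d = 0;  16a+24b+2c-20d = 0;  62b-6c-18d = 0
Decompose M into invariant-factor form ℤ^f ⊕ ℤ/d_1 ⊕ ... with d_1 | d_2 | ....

Answer: M ≅ ℤ/2 ⊕ ℤ/2 ⊕ ℤ/6 ⊕ ℤ/18

Derivation:
rank_ℚ(R)=4; free=4−4=0
SNF(R) diag = [2, 2, 6, 18] → torsion [2, 2, 6, 18]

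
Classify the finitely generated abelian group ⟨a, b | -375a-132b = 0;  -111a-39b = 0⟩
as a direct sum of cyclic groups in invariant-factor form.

rank_ℚ(R)=2; free=2−2=0
SNF(R) diag = [3, 9] → torsion [3, 9]

Answer: M ≅ ℤ/3 ⊕ ℤ/9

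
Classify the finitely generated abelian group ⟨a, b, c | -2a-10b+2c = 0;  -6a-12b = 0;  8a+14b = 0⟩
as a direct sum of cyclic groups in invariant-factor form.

rank_ℚ(R)=3; free=3−3=0
SNF(R) diag = [2, 2, 6] → torsion [2, 2, 6]

Answer: M ≅ ℤ/2 ⊕ ℤ/2 ⊕ ℤ/6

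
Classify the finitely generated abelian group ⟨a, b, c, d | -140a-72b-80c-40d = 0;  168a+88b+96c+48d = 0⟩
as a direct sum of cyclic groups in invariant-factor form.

rank_ℚ(R)=2; free=4−2=2
SNF(R) diag = [4, 8] → torsion [4, 8]

Answer: M ≅ ℤ^2 ⊕ ℤ/4 ⊕ ℤ/8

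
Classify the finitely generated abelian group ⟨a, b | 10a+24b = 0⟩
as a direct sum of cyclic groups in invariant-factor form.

rank_ℚ(R)=1; free=2−1=1
SNF(R) diag = [2] → torsion [2]

Answer: M ≅ ℤ^1 ⊕ ℤ/2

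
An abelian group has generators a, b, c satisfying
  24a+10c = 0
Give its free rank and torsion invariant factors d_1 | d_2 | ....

Answer: M ≅ ℤ^2 ⊕ ℤ/2

Derivation:
rank_ℚ(R)=1; free=3−1=2
SNF(R) diag = [2] → torsion [2]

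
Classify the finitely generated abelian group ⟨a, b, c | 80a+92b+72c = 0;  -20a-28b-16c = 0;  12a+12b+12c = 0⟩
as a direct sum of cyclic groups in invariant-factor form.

rank_ℚ(R)=3; free=3−3=0
SNF(R) diag = [4, 4, 12] → torsion [4, 4, 12]

Answer: M ≅ ℤ/4 ⊕ ℤ/4 ⊕ ℤ/12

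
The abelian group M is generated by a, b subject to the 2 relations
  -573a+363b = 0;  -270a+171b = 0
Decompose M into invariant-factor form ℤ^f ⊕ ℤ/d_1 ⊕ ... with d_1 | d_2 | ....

Answer: M ≅ ℤ/3 ⊕ ℤ/9

Derivation:
rank_ℚ(R)=2; free=2−2=0
SNF(R) diag = [3, 9] → torsion [3, 9]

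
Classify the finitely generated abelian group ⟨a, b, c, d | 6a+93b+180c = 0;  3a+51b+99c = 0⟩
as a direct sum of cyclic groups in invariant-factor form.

Answer: M ≅ ℤ^2 ⊕ ℤ/3 ⊕ ℤ/9

Derivation:
rank_ℚ(R)=2; free=4−2=2
SNF(R) diag = [3, 9] → torsion [3, 9]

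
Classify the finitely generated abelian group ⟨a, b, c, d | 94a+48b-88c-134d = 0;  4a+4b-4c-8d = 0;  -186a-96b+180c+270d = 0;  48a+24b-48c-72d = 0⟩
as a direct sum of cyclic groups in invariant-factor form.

rank_ℚ(R)=4; free=4−4=0
SNF(R) diag = [2, 4, 12, 24] → torsion [2, 4, 12, 24]

Answer: M ≅ ℤ/2 ⊕ ℤ/4 ⊕ ℤ/12 ⊕ ℤ/24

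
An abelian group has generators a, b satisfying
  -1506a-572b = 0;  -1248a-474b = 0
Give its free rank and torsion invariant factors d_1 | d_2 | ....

Answer: M ≅ ℤ/2 ⊕ ℤ/6

Derivation:
rank_ℚ(R)=2; free=2−2=0
SNF(R) diag = [2, 6] → torsion [2, 6]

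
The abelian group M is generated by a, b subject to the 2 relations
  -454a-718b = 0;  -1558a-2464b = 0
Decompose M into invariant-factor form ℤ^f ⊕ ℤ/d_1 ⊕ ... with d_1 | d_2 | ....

rank_ℚ(R)=2; free=2−2=0
SNF(R) diag = [2, 6] → torsion [2, 6]

Answer: M ≅ ℤ/2 ⊕ ℤ/6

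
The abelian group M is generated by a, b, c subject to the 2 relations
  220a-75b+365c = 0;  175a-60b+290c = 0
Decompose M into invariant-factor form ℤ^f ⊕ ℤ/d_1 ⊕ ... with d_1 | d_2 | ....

rank_ℚ(R)=2; free=3−2=1
SNF(R) diag = [5, 15] → torsion [5, 15]

Answer: M ≅ ℤ^1 ⊕ ℤ/5 ⊕ ℤ/15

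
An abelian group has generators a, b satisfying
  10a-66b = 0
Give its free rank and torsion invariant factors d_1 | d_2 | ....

Answer: M ≅ ℤ^1 ⊕ ℤ/2

Derivation:
rank_ℚ(R)=1; free=2−1=1
SNF(R) diag = [2] → torsion [2]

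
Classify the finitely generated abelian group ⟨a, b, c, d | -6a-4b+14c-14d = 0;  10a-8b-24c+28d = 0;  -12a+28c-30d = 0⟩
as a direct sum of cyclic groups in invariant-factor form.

rank_ℚ(R)=3; free=4−3=1
SNF(R) diag = [2, 2, 2] → torsion [2, 2, 2]

Answer: M ≅ ℤ^1 ⊕ ℤ/2 ⊕ ℤ/2 ⊕ ℤ/2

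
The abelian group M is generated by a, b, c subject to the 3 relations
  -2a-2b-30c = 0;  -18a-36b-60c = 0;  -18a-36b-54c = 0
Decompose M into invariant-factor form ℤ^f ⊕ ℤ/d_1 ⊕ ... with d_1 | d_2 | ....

Answer: M ≅ ℤ/2 ⊕ ℤ/6 ⊕ ℤ/18

Derivation:
rank_ℚ(R)=3; free=3−3=0
SNF(R) diag = [2, 6, 18] → torsion [2, 6, 18]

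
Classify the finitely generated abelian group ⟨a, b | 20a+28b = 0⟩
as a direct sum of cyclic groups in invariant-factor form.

rank_ℚ(R)=1; free=2−1=1
SNF(R) diag = [4] → torsion [4]

Answer: M ≅ ℤ^1 ⊕ ℤ/4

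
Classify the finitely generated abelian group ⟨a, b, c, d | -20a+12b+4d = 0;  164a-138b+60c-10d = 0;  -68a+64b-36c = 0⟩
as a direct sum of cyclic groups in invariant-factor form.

rank_ℚ(R)=3; free=4−3=1
SNF(R) diag = [2, 4, 12] → torsion [2, 4, 12]

Answer: M ≅ ℤ^1 ⊕ ℤ/2 ⊕ ℤ/4 ⊕ ℤ/12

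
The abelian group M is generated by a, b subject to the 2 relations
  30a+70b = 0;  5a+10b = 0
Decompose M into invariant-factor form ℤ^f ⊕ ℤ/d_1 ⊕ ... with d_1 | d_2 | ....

rank_ℚ(R)=2; free=2−2=0
SNF(R) diag = [5, 10] → torsion [5, 10]

Answer: M ≅ ℤ/5 ⊕ ℤ/10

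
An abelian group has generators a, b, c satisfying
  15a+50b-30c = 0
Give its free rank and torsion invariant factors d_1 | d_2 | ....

Answer: M ≅ ℤ^2 ⊕ ℤ/5

Derivation:
rank_ℚ(R)=1; free=3−1=2
SNF(R) diag = [5] → torsion [5]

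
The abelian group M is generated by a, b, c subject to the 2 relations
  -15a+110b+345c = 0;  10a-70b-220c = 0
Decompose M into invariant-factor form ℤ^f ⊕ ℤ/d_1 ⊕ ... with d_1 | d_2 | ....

Answer: M ≅ ℤ^1 ⊕ ℤ/5 ⊕ ℤ/10

Derivation:
rank_ℚ(R)=2; free=3−2=1
SNF(R) diag = [5, 10] → torsion [5, 10]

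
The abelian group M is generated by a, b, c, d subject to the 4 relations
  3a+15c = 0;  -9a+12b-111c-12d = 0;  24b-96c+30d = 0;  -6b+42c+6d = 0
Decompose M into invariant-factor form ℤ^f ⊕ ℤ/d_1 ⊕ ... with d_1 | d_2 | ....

Answer: M ≅ ℤ/3 ⊕ ℤ/6 ⊕ ℤ/18 ⊕ ℤ/54

Derivation:
rank_ℚ(R)=4; free=4−4=0
SNF(R) diag = [3, 6, 18, 54] → torsion [3, 6, 18, 54]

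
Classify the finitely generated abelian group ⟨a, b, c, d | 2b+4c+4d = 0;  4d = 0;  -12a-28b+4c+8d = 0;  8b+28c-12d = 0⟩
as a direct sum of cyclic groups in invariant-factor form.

Answer: M ≅ ℤ/2 ⊕ ℤ/4 ⊕ ℤ/12 ⊕ ℤ/12

Derivation:
rank_ℚ(R)=4; free=4−4=0
SNF(R) diag = [2, 4, 12, 12] → torsion [2, 4, 12, 12]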